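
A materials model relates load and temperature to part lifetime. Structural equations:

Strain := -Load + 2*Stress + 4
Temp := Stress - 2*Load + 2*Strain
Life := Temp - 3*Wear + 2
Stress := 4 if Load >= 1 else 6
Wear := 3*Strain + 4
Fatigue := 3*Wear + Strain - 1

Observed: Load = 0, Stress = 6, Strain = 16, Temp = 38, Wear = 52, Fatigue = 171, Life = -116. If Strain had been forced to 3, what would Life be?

-25

The intervention breaks the incoming arrows to Strain: Strain := -Load + 2*Stress + 4 no longer applies, and Strain = 3.
Stress = 4 if Load >= 1 else 6  [with Load=0]  = 6
Temp = Stress - 2*Load + 2*Strain  [with Stress=6, Load=0, Strain=3]  = 12
Wear = 3*Strain + 4  [with Strain=3]  = 13
Life = Temp - 3*Wear + 2  [with Temp=12, Wear=13]  = -25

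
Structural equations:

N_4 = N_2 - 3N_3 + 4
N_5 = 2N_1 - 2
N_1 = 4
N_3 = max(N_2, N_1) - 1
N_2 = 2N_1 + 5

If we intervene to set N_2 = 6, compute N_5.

6

do(N_2=6) replaces the equation N_2 = 2N_1 + 5 with the constant N_2 = 6.
Since N_5 is not a descendant of the intervened variable, it is unaffected.
N_5 = 2N_1 - 2  [with N_1=4]  = 6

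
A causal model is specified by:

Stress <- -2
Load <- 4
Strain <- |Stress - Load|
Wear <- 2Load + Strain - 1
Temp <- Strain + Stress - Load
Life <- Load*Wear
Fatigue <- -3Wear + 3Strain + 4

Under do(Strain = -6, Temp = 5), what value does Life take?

4

Under do(Strain = -6, Temp = 5), each intervened variable's structural equation is replaced by its fixed value.
Wear = 2Load + Strain - 1  [with Load=4, Strain=-6]  = 1
Life = Load*Wear  [with Load=4, Wear=1]  = 4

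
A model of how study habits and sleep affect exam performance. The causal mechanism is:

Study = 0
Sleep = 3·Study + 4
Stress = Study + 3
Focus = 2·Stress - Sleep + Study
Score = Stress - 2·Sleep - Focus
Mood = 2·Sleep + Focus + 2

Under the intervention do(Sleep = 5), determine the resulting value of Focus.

1

Under do(Sleep=5), the mechanism Sleep = 3·Study + 4 is discarded; Sleep is fixed at 5.
Stress = Study + 3  [with Study=0]  = 3
Focus = 2·Stress - Sleep + Study  [with Stress=3, Sleep=5, Study=0]  = 1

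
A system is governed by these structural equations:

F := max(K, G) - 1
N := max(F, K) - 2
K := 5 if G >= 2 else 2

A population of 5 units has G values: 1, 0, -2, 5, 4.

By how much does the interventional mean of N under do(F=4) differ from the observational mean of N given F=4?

-0.6

Every unit gets F=4 under the intervention. N values become 2, 2, 2, 3, 3; E[N|do(F=4)] = 2.4.
E[N|F=4] averages over only the 2 units with F=4 (G = 5, 4): N = 3, 3, mean 3.
Difference = 2.4 − 3 = -0.6.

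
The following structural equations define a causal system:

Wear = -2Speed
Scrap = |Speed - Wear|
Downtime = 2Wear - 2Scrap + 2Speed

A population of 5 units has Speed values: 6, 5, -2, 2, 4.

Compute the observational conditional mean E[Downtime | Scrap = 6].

-12

Observing Scrap=6 restricts to units where Scrap's equation naturally yields 6: Speed ∈ {-2, 2}. In that subpopulation Downtime = -8, -16, mean -12.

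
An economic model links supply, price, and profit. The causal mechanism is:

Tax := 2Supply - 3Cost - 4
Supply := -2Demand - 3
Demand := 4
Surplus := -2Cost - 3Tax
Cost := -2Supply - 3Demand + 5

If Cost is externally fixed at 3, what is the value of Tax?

-35

The intervention breaks the incoming arrows to Cost: Cost := -2Supply - 3Demand + 5 no longer applies, and Cost = 3.
Supply = -2Demand - 3  [with Demand=4]  = -11
Tax = 2Supply - 3Cost - 4  [with Supply=-11, Cost=3]  = -35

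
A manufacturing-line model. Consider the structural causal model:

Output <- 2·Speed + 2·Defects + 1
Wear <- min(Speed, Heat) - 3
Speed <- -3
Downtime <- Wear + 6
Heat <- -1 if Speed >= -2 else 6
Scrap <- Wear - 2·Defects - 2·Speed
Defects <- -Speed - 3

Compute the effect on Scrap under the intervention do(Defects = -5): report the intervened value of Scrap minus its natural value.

10

Intervening sets Defects = -5 and removes its equation (Defects <- -Speed - 3).
Heat = -1 if Speed >= -2 else 6  [with Speed=-3]  = 6
Wear = min(Speed, Heat) - 3  [with Speed=-3, Heat=6]  = -6
Scrap = Wear - 2·Defects - 2·Speed  [with Wear=-6, Defects=-5, Speed=-3]  = 10
Without intervention: Heat = -1 if Speed >= -2 else 6  [with Speed=-3]  = 6; Wear = min(Speed, Heat) - 3  [with Speed=-3, Heat=6]  = -6; Defects = -Speed - 3  [with Speed=-3]  = 0; Scrap = Wear - 2·Defects - 2·Speed  [with Wear=-6, Defects=0, Speed=-3]  = 0.
Change = 10 − 0 = 10.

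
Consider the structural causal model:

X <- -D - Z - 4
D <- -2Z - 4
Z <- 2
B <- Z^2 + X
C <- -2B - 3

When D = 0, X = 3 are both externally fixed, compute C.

Under do(D = 0, X = 3), each intervened variable's structural equation is replaced by its fixed value.
B = Z^2 + X  [with Z=2, X=3]  = 7
C = -2B - 3  [with B=7]  = -17

-17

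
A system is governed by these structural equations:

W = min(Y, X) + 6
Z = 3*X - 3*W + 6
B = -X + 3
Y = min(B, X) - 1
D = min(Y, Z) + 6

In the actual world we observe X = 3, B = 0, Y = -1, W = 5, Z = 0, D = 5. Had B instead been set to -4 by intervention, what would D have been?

1

Under do(B=-4), the mechanism B = -X + 3 is discarded; B is fixed at -4.
Y = min(B, X) - 1  [with B=-4, X=3]  = -5
W = min(Y, X) + 6  [with Y=-5, X=3]  = 1
Z = 3*X - 3*W + 6  [with X=3, W=1]  = 12
D = min(Y, Z) + 6  [with Y=-5, Z=12]  = 1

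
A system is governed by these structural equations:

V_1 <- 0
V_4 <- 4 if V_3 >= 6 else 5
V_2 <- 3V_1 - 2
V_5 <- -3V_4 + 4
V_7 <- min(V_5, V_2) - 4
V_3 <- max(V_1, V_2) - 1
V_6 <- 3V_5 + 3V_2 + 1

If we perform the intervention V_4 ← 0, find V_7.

The intervention breaks the incoming arrows to V_4: V_4 <- 4 if V_3 >= 6 else 5 no longer applies, and V_4 = 0.
V_2 = 3V_1 - 2  [with V_1=0]  = -2
V_5 = -3V_4 + 4  [with V_4=0]  = 4
V_7 = min(V_5, V_2) - 4  [with V_5=4, V_2=-2]  = -6

-6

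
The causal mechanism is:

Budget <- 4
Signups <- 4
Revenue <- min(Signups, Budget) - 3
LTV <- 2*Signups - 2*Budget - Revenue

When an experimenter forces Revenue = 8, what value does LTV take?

The intervention breaks the incoming arrows to Revenue: Revenue <- min(Signups, Budget) - 3 no longer applies, and Revenue = 8.
LTV = 2*Signups - 2*Budget - Revenue  [with Signups=4, Budget=4, Revenue=8]  = -8

-8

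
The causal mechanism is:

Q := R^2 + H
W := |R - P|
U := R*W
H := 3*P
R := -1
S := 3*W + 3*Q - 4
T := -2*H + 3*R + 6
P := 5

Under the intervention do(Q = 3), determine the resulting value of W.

Intervening sets Q = 3 and removes its equation (Q := R^2 + H).
W is not downstream of the intervention, so its value is determined by the original equations.
W = |R - P|  [with R=-1, P=5]  = 6

6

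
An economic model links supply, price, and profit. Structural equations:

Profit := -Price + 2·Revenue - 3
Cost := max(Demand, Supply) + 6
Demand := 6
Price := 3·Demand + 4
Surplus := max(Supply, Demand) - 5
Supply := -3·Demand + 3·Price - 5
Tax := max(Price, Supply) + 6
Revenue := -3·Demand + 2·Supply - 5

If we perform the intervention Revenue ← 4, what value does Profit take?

-17

Under do(Revenue=4), the mechanism Revenue := -3·Demand + 2·Supply - 5 is discarded; Revenue is fixed at 4.
Price = 3·Demand + 4  [with Demand=6]  = 22
Profit = -Price + 2·Revenue - 3  [with Price=22, Revenue=4]  = -17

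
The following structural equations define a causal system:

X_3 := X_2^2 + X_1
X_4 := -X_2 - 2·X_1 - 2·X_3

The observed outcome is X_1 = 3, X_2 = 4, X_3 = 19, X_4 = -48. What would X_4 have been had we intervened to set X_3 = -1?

The intervention breaks the incoming arrows to X_3: X_3 := X_2^2 + X_1 no longer applies, and X_3 = -1.
X_4 = -X_2 - 2·X_1 - 2·X_3  [with X_2=4, X_1=3, X_3=-1]  = -8

-8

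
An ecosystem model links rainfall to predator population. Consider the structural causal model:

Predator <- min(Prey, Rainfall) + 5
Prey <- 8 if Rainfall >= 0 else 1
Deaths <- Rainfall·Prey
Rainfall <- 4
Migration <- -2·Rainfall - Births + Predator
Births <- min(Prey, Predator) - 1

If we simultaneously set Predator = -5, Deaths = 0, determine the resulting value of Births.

The joint intervention fixes Predator = -5, Deaths = 0, removing each variable's own equation.
Prey = 8 if Rainfall >= 0 else 1  [with Rainfall=4]  = 8
Births = min(Prey, Predator) - 1  [with Prey=8, Predator=-5]  = -6

-6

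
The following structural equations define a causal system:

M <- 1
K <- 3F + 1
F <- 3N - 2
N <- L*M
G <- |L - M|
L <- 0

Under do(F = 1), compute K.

Intervening sets F = 1 and removes its equation (F <- 3N - 2).
K = 3F + 1  [with F=1]  = 4

4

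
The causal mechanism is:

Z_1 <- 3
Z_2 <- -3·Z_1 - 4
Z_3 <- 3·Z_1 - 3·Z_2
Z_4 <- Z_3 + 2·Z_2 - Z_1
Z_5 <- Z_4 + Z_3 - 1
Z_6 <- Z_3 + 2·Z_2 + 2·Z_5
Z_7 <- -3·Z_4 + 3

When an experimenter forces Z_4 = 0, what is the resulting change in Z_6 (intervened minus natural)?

Under do(Z_4=0), the mechanism Z_4 <- Z_3 + 2·Z_2 - Z_1 is discarded; Z_4 is fixed at 0.
Z_2 = -3·Z_1 - 4  [with Z_1=3]  = -13
Z_3 = 3·Z_1 - 3·Z_2  [with Z_1=3, Z_2=-13]  = 48
Z_5 = Z_4 + Z_3 - 1  [with Z_4=0, Z_3=48]  = 47
Z_6 = Z_3 + 2·Z_2 + 2·Z_5  [with Z_3=48, Z_2=-13, Z_5=47]  = 116
Without intervention: Z_2 = -3·Z_1 - 4  [with Z_1=3]  = -13; Z_3 = 3·Z_1 - 3·Z_2  [with Z_1=3, Z_2=-13]  = 48; Z_4 = Z_3 + 2·Z_2 - Z_1  [with Z_3=48, Z_2=-13, Z_1=3]  = 19; Z_5 = Z_4 + Z_3 - 1  [with Z_4=19, Z_3=48]  = 66; Z_6 = Z_3 + 2·Z_2 + 2·Z_5  [with Z_3=48, Z_2=-13, Z_5=66]  = 154.
Change = 116 − 154 = -38.

-38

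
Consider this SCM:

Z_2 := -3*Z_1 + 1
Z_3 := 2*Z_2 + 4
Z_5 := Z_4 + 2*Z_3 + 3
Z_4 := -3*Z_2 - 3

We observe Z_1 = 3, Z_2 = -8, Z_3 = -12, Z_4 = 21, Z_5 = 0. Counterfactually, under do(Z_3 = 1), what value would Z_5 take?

26

do(Z_3=1) replaces the equation Z_3 := 2*Z_2 + 4 with the constant Z_3 = 1.
Z_2 = -3*Z_1 + 1  [with Z_1=3]  = -8
Z_4 = -3*Z_2 - 3  [with Z_2=-8]  = 21
Z_5 = Z_4 + 2*Z_3 + 3  [with Z_4=21, Z_3=1]  = 26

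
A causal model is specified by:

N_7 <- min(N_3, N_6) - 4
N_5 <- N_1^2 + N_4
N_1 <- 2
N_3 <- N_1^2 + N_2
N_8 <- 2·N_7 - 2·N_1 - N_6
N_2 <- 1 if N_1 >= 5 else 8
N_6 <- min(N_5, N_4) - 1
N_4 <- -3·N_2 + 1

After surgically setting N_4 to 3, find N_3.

12

Under do(N_4=3), the mechanism N_4 <- -3·N_2 + 1 is discarded; N_4 is fixed at 3.
Since N_3 is not a descendant of the intervened variable, it is unaffected.
N_2 = 1 if N_1 >= 5 else 8  [with N_1=2]  = 8
N_3 = N_1^2 + N_2  [with N_1=2, N_2=8]  = 12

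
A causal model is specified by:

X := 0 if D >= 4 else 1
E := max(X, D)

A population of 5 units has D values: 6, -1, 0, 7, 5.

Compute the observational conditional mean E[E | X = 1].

Conditioning on X=1 selects the 2 unit(s) with D ∈ {-1, 0}. Their E values: 1, 1. Mean = 1.

1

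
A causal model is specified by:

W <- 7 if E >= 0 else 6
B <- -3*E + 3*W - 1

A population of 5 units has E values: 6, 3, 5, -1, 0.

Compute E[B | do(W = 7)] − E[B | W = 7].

Under do(W=7), W's equation is replaced by W=7 for every unit. Per-unit B: 2, 11, 5, 23, 20. Mean = 12.2.
Conditioning on W=7 selects the 4 unit(s) with E ∈ {6, 3, 5, 0}. Their B values: 2, 11, 5, 20. Mean = 9.5.
Difference = 12.2 − 9.5 = 2.7.

2.7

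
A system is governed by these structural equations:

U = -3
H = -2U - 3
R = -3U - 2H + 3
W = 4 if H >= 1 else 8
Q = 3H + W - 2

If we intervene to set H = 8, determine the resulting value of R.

The intervention breaks the incoming arrows to H: H = -2U - 3 no longer applies, and H = 8.
R = -3U - 2H + 3  [with U=-3, H=8]  = -4

-4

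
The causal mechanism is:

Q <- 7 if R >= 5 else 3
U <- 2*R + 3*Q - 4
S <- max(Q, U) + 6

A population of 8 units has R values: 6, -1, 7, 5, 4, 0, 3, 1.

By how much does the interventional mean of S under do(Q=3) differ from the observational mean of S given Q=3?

3.45

The intervention sets Q=3 in all 8 units regardless of R. Recomputing S per unit gives 23, 9, 25, 21, 19, 11, 17, 13; average 17.25.
E[S|Q=3] averages over only the 5 units with Q=3 (R = -1, 4, 0, 3, 1): S = 9, 19, 11, 17, 13, mean 13.8.
Difference = 17.25 − 13.8 = 3.45.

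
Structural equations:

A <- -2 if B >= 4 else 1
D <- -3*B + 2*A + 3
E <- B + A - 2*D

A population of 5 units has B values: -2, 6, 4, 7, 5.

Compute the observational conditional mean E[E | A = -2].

38.5

Observing A=-2 restricts to units where A's equation naturally yields -2: B ∈ {6, 4, 7, 5}. In that subpopulation E = 42, 28, 49, 35, mean 38.5.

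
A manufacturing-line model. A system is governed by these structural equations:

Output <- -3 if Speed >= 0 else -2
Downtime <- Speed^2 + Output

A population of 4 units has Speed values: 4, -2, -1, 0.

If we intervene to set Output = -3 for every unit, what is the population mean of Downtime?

2.25

The intervention sets Output=-3 in all 4 units regardless of Speed. Recomputing Downtime per unit gives 13, 1, -2, -3; average 2.25.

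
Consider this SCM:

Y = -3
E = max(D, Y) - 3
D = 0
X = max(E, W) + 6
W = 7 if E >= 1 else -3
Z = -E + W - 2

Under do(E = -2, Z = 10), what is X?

The joint intervention fixes E = -2, Z = 10, removing each variable's own equation.
W = 7 if E >= 1 else -3  [with E=-2]  = -3
X = max(E, W) + 6  [with E=-2, W=-3]  = 4

4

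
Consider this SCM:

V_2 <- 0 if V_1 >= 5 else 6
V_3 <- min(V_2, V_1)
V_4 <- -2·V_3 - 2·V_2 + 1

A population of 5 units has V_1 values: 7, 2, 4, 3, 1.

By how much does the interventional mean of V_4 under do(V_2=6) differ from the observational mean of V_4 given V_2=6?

-1.4

The intervention sets V_2=6 in all 5 units regardless of V_1. Recomputing V_4 per unit gives -23, -15, -19, -17, -13; average -17.4.
Conditioning on V_2=6 selects the 4 unit(s) with V_1 ∈ {2, 4, 3, 1}. Their V_4 values: -15, -19, -17, -13. Mean = -16.
Difference = -17.4 − (-16) = -1.4.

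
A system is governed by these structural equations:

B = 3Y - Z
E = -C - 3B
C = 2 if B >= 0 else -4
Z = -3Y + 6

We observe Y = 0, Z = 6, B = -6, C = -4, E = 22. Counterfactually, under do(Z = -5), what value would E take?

do(Z=-5) replaces the equation Z = -3Y + 6 with the constant Z = -5.
B = 3Y - Z  [with Y=0, Z=-5]  = 5
C = 2 if B >= 0 else -4  [with B=5]  = 2
E = -C - 3B  [with C=2, B=5]  = -17

-17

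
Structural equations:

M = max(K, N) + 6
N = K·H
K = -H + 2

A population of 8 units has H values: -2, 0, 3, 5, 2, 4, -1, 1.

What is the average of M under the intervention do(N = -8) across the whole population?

6.5

do(N=-8) breaks N's dependence on H. With N=-8 fixed, M across the units is 10, 8, 5, 3, 6, 4, 9, 7, mean 6.5.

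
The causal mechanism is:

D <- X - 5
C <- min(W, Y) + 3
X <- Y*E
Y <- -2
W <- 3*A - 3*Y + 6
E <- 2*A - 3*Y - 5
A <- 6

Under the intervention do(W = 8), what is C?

The intervention breaks the incoming arrows to W: W <- 3*A - 3*Y + 6 no longer applies, and W = 8.
C = min(W, Y) + 3  [with W=8, Y=-2]  = 1

1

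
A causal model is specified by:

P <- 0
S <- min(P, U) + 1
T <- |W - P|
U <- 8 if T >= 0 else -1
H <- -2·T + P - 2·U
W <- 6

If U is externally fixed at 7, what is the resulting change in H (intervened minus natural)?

2

Intervening sets U = 7 and removes its equation (U <- 8 if T >= 0 else -1).
T = |W - P|  [with W=6, P=0]  = 6
H = -2·T + P - 2·U  [with T=6, P=0, U=7]  = -26
Without intervention: T = |W - P|  [with W=6, P=0]  = 6; U = 8 if T >= 0 else -1  [with T=6]  = 8; H = -2·T + P - 2·U  [with T=6, P=0, U=8]  = -28.
Change = -26 − (-28) = 2.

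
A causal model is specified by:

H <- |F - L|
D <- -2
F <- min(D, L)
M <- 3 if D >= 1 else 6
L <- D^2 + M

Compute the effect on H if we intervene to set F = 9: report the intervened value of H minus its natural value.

-11

Intervening sets F = 9 and removes its equation (F <- min(D, L)).
M = 3 if D >= 1 else 6  [with D=-2]  = 6
L = D^2 + M  [with D=-2, M=6]  = 10
H = |F - L|  [with F=9, L=10]  = 1
Without intervention: M = 3 if D >= 1 else 6  [with D=-2]  = 6; L = D^2 + M  [with D=-2, M=6]  = 10; F = min(D, L)  [with D=-2, L=10]  = -2; H = |F - L|  [with F=-2, L=10]  = 12.
Change = 1 − 12 = -11.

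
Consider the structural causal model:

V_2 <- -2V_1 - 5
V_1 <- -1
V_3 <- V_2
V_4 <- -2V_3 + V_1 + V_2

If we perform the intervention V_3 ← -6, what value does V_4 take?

The intervention breaks the incoming arrows to V_3: V_3 <- V_2 no longer applies, and V_3 = -6.
V_2 = -2V_1 - 5  [with V_1=-1]  = -3
V_4 = -2V_3 + V_1 + V_2  [with V_3=-6, V_1=-1, V_2=-3]  = 8

8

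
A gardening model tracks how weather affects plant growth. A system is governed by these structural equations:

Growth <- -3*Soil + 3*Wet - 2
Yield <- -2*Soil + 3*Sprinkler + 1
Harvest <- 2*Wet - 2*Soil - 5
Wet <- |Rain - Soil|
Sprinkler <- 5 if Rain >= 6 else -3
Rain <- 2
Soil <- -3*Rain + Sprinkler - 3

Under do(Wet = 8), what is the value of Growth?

58

Intervening sets Wet = 8 and removes its equation (Wet <- |Rain - Soil|).
Sprinkler = 5 if Rain >= 6 else -3  [with Rain=2]  = -3
Soil = -3*Rain + Sprinkler - 3  [with Rain=2, Sprinkler=-3]  = -12
Growth = -3*Soil + 3*Wet - 2  [with Soil=-12, Wet=8]  = 58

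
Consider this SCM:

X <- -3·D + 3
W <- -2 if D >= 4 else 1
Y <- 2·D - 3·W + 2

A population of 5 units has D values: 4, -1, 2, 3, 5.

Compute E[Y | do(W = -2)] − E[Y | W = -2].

The intervention sets W=-2 in all 5 units regardless of D. Recomputing Y per unit gives 16, 6, 12, 14, 18; average 13.2.
E[Y|W=-2] averages over only the 2 units with W=-2 (D = 4, 5): Y = 16, 18, mean 17.
Difference = 13.2 − 17 = -3.8.

-3.8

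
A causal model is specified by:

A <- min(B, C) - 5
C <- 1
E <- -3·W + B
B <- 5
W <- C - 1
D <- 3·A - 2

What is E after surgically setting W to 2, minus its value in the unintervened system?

The intervention breaks the incoming arrows to W: W <- C - 1 no longer applies, and W = 2.
E = -3·W + B  [with W=2, B=5]  = -1
Without intervention: W = C - 1  [with C=1]  = 0; E = -3·W + B  [with W=0, B=5]  = 5.
Change = -1 − 5 = -6.

-6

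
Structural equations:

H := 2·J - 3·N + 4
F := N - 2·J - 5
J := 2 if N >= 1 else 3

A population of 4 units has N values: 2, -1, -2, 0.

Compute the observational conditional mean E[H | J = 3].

13

Observing J=3 restricts to units where J's equation naturally yields 3: N ∈ {-1, -2, 0}. In that subpopulation H = 13, 16, 10, mean 13.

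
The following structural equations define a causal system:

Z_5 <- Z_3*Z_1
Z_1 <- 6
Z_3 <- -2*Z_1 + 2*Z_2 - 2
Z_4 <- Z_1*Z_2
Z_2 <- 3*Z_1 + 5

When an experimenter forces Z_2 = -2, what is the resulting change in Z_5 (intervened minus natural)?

-300

do(Z_2=-2) replaces the equation Z_2 <- 3*Z_1 + 5 with the constant Z_2 = -2.
Z_3 = -2*Z_1 + 2*Z_2 - 2  [with Z_1=6, Z_2=-2]  = -18
Z_5 = Z_3*Z_1  [with Z_3=-18, Z_1=6]  = -108
Without intervention: Z_2 = 3*Z_1 + 5  [with Z_1=6]  = 23; Z_3 = -2*Z_1 + 2*Z_2 - 2  [with Z_1=6, Z_2=23]  = 32; Z_5 = Z_3*Z_1  [with Z_3=32, Z_1=6]  = 192.
Change = -108 − 192 = -300.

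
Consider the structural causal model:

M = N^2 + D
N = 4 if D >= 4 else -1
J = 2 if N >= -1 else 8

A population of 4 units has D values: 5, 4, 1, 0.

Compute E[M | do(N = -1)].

Under do(N=-1), N's equation is replaced by N=-1 for every unit. Per-unit M: 6, 5, 2, 1. Mean = 3.5.

3.5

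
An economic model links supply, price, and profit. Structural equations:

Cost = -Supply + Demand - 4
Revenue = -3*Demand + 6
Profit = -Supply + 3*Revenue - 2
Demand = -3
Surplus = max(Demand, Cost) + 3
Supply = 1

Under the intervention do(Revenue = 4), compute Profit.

9

Intervening sets Revenue = 4 and removes its equation (Revenue = -3*Demand + 6).
Profit = -Supply + 3*Revenue - 2  [with Supply=1, Revenue=4]  = 9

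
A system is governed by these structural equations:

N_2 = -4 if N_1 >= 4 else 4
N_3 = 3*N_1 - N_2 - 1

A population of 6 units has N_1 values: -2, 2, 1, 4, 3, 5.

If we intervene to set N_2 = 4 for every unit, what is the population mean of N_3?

Every unit gets N_2=4 under the intervention. N_3 values become -11, 1, -2, 7, 4, 10; E[N_3|do(N_2=4)] = 1.5.

1.5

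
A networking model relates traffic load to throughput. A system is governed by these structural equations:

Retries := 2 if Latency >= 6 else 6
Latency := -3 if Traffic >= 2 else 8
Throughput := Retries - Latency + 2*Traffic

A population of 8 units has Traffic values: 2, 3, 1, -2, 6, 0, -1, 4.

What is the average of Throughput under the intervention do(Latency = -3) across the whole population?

The intervention sets Latency=-3 in all 8 units regardless of Traffic. Recomputing Throughput per unit gives 13, 15, 11, 5, 21, 9, 7, 17; average 12.25.

12.25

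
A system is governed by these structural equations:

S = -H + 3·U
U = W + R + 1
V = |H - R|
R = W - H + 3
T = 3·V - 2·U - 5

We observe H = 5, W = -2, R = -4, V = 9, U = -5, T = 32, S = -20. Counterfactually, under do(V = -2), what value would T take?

-1

Under do(V=-2), the mechanism V = |H - R| is discarded; V is fixed at -2.
R = W - H + 3  [with W=-2, H=5]  = -4
U = W + R + 1  [with W=-2, R=-4]  = -5
T = 3·V - 2·U - 5  [with V=-2, U=-5]  = -1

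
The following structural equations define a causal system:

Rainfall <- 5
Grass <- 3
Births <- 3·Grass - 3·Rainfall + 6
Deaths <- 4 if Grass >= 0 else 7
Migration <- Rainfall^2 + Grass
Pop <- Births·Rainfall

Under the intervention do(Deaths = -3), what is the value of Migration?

28

Intervening sets Deaths = -3 and removes its equation (Deaths <- 4 if Grass >= 0 else 7).
No directed path runs from Deaths to Migration, so Migration keeps its natural value.
Migration = Rainfall^2 + Grass  [with Rainfall=5, Grass=3]  = 28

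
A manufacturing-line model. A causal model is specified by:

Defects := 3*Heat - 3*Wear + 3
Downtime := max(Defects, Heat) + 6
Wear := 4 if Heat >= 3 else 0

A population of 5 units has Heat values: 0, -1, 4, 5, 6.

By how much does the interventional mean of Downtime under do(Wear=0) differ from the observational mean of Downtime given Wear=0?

do(Wear=0) breaks Wear's dependence on Heat. With Wear=0 fixed, Downtime across the units is 9, 6, 21, 24, 27, mean 17.4.
Observing Wear=0 restricts to units where Wear's equation naturally yields 0: Heat ∈ {0, -1}. In that subpopulation Downtime = 9, 6, mean 7.5.
Difference = 17.4 − 7.5 = 9.9.

9.9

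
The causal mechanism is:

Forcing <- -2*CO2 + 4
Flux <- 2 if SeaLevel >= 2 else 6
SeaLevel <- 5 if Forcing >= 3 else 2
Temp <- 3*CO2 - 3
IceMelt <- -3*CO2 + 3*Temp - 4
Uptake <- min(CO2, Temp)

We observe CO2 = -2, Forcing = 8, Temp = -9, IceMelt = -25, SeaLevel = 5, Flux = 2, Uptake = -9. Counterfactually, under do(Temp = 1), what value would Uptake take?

-2

The intervention breaks the incoming arrows to Temp: Temp <- 3*CO2 - 3 no longer applies, and Temp = 1.
Uptake = min(CO2, Temp)  [with CO2=-2, Temp=1]  = -2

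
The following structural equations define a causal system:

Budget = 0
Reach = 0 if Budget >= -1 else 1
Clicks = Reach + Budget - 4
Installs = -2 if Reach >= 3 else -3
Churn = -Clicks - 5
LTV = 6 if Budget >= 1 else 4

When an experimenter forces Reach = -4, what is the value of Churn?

3

do(Reach=-4) replaces the equation Reach = 0 if Budget >= -1 else 1 with the constant Reach = -4.
Clicks = Reach + Budget - 4  [with Reach=-4, Budget=0]  = -8
Churn = -Clicks - 5  [with Clicks=-8]  = 3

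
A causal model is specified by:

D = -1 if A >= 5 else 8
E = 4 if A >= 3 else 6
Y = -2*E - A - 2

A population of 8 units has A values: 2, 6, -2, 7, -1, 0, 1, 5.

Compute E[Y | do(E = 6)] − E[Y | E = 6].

do(E=6) breaks E's dependence on A. With E=6 fixed, Y across the units is -16, -20, -12, -21, -13, -14, -15, -19, mean -16.25.
E[Y|E=6] averages over only the 5 units with E=6 (A = 2, -2, -1, 0, 1): Y = -16, -12, -13, -14, -15, mean -14.
Difference = -16.25 − (-14) = -2.25.

-2.25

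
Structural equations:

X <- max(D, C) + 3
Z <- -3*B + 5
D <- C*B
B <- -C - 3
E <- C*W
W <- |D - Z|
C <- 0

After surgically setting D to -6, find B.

Under do(D=-6), the mechanism D <- C*B is discarded; D is fixed at -6.
Since B is not a descendant of the intervened variable, it is unaffected.
B = -C - 3  [with C=0]  = -3

-3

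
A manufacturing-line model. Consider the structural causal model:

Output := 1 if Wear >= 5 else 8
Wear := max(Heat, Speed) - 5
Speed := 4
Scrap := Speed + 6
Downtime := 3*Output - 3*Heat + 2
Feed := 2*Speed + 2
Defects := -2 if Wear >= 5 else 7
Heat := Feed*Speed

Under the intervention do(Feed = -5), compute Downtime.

86

do(Feed=-5) replaces the equation Feed := 2*Speed + 2 with the constant Feed = -5.
Heat = Feed*Speed  [with Feed=-5, Speed=4]  = -20
Wear = max(Heat, Speed) - 5  [with Heat=-20, Speed=4]  = -1
Output = 1 if Wear >= 5 else 8  [with Wear=-1]  = 8
Downtime = 3*Output - 3*Heat + 2  [with Output=8, Heat=-20]  = 86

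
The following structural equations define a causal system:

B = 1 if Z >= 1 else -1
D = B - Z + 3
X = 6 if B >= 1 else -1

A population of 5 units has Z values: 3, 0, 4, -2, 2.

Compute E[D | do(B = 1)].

2.6

Every unit gets B=1 under the intervention. D values become 1, 4, 0, 6, 2; E[D|do(B=1)] = 2.6.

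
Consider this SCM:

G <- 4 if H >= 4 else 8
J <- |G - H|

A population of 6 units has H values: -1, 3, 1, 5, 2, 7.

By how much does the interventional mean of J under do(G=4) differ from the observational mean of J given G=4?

The intervention sets G=4 in all 6 units regardless of H. Recomputing J per unit gives 5, 1, 3, 1, 2, 3; average 2.5.
E[J|G=4] averages over only the 2 units with G=4 (H = 5, 7): J = 1, 3, mean 2.
Difference = 2.5 − 2 = 0.5.

0.5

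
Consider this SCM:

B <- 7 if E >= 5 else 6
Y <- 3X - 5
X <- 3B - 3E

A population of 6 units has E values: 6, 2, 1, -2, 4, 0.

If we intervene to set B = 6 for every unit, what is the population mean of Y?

32.5

Every unit gets B=6 under the intervention. Y values become -5, 31, 40, 67, 13, 49; E[Y|do(B=6)] = 32.5.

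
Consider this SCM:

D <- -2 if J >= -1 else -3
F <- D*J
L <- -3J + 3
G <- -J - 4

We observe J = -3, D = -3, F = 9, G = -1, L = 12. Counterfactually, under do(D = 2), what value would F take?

The intervention breaks the incoming arrows to D: D <- -2 if J >= -1 else -3 no longer applies, and D = 2.
F = D*J  [with D=2, J=-3]  = -6

-6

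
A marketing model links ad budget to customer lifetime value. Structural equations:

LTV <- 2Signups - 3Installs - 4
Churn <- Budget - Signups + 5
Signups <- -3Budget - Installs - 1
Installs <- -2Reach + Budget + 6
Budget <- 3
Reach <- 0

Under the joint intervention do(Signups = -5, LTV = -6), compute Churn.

Setting Signups = -5, LTV = -6 by intervention discards those variables' equations.
Churn = Budget - Signups + 5  [with Budget=3, Signups=-5]  = 13

13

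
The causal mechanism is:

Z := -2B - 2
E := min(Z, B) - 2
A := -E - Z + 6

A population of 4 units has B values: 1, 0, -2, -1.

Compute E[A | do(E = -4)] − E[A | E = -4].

1

The intervention sets E=-4 in all 4 units regardless of B. Recomputing A per unit gives 14, 12, 8, 10; average 11.
E[A|E=-4] averages over only the 2 units with E=-4 (B = 0, -2): A = 12, 8, mean 10.
Difference = 11 − 10 = 1.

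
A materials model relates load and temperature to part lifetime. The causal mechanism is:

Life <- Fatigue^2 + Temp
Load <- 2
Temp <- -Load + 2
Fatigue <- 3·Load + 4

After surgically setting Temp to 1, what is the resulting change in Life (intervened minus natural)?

1

Under do(Temp=1), the mechanism Temp <- -Load + 2 is discarded; Temp is fixed at 1.
Fatigue = 3·Load + 4  [with Load=2]  = 10
Life = Fatigue^2 + Temp  [with Fatigue=10, Temp=1]  = 101
Without intervention: Temp = -Load + 2  [with Load=2]  = 0; Fatigue = 3·Load + 4  [with Load=2]  = 10; Life = Fatigue^2 + Temp  [with Fatigue=10, Temp=0]  = 100.
Change = 101 − 100 = 1.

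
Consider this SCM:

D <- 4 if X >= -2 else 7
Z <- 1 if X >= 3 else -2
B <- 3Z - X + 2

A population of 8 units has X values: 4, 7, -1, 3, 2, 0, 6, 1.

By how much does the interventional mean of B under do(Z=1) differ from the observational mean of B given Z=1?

2.25

The intervention sets Z=1 in all 8 units regardless of X. Recomputing B per unit gives 1, -2, 6, 2, 3, 5, -1, 4; average 2.25.
Conditioning on Z=1 selects the 4 unit(s) with X ∈ {4, 7, 3, 6}. Their B values: 1, -2, 2, -1. Mean = 0.
Difference = 2.25 − 0 = 2.25.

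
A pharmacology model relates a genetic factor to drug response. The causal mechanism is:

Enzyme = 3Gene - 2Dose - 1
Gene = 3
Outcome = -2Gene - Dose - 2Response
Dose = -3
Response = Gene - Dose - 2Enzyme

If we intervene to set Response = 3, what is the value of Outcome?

-9

Intervening sets Response = 3 and removes its equation (Response = Gene - Dose - 2Enzyme).
Outcome = -2Gene - Dose - 2Response  [with Gene=3, Dose=-3, Response=3]  = -9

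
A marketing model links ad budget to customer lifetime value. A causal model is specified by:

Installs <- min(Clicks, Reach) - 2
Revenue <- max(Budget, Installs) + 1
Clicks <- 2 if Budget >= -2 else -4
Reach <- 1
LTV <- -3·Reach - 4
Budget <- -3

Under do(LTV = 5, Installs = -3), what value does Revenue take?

-2

Setting LTV = 5, Installs = -3 by intervention discards those variables' equations.
Revenue = max(Budget, Installs) + 1  [with Budget=-3, Installs=-3]  = -2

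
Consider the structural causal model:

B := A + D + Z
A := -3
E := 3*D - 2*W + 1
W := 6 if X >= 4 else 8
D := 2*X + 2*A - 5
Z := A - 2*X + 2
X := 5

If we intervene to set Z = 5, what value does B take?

do(Z=5) replaces the equation Z := A - 2*X + 2 with the constant Z = 5.
D = 2*X + 2*A - 5  [with X=5, A=-3]  = -1
B = A + D + Z  [with A=-3, D=-1, Z=5]  = 1

1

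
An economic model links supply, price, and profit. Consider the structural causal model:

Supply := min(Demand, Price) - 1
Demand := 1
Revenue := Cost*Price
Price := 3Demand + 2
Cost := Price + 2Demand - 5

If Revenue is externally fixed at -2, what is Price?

Under do(Revenue=-2), the mechanism Revenue := Cost*Price is discarded; Revenue is fixed at -2.
No directed path runs from Revenue to Price, so Price keeps its natural value.
Price = 3Demand + 2  [with Demand=1]  = 5

5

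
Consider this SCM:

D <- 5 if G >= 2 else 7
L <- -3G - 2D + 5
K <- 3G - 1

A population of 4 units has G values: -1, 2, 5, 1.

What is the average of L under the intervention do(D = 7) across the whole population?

-14.25

The intervention sets D=7 in all 4 units regardless of G. Recomputing L per unit gives -6, -15, -24, -12; average -14.25.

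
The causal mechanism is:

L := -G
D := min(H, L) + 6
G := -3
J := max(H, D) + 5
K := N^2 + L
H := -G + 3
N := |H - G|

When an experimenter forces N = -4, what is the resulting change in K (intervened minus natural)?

Under do(N=-4), the mechanism N := |H - G| is discarded; N is fixed at -4.
L = -G  [with G=-3]  = 3
K = N^2 + L  [with N=-4, L=3]  = 19
Without intervention: L = -G  [with G=-3]  = 3; H = -G + 3  [with G=-3]  = 6; N = |H - G|  [with H=6, G=-3]  = 9; K = N^2 + L  [with N=9, L=3]  = 84.
Change = 19 − 84 = -65.

-65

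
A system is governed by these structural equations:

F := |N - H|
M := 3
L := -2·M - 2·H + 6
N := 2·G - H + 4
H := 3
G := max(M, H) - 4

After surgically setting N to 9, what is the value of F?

6

The intervention breaks the incoming arrows to N: N := 2·G - H + 4 no longer applies, and N = 9.
F = |N - H|  [with N=9, H=3]  = 6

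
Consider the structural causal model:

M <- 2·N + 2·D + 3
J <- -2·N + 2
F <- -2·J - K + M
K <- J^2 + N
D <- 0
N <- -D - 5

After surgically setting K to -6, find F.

-25

Under do(K=-6), the mechanism K <- J^2 + N is discarded; K is fixed at -6.
N = -D - 5  [with D=0]  = -5
J = -2·N + 2  [with N=-5]  = 12
M = 2·N + 2·D + 3  [with N=-5, D=0]  = -7
F = -2·J - K + M  [with J=12, K=-6, M=-7]  = -25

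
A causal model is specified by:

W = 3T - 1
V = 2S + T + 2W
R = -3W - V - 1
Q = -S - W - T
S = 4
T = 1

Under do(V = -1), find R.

-6

Under do(V=-1), the mechanism V = 2S + T + 2W is discarded; V is fixed at -1.
W = 3T - 1  [with T=1]  = 2
R = -3W - V - 1  [with W=2, V=-1]  = -6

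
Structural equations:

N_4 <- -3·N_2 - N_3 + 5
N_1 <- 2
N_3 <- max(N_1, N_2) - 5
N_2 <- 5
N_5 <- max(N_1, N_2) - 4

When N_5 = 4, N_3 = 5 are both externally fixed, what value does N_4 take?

-15

Under do(N_5 = 4, N_3 = 5), each intervened variable's structural equation is replaced by its fixed value.
N_4 = -3·N_2 - N_3 + 5  [with N_2=5, N_3=5]  = -15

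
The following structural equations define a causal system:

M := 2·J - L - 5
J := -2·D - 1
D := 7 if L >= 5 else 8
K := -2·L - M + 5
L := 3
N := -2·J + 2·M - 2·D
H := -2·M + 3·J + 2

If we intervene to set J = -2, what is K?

11

The intervention breaks the incoming arrows to J: J := -2·D - 1 no longer applies, and J = -2.
M = 2·J - L - 5  [with J=-2, L=3]  = -12
K = -2·L - M + 5  [with L=3, M=-12]  = 11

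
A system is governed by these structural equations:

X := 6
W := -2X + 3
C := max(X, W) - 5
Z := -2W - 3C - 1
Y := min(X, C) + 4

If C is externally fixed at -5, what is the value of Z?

32

The intervention breaks the incoming arrows to C: C := max(X, W) - 5 no longer applies, and C = -5.
W = -2X + 3  [with X=6]  = -9
Z = -2W - 3C - 1  [with W=-9, C=-5]  = 32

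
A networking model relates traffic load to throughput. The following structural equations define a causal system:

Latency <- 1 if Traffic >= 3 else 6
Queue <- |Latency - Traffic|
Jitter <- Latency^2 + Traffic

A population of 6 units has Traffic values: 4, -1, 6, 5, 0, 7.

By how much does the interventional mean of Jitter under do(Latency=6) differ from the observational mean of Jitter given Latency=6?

4

do(Latency=6) breaks Latency's dependence on Traffic. With Latency=6 fixed, Jitter across the units is 40, 35, 42, 41, 36, 43, mean 39.5.
E[Jitter|Latency=6] averages over only the 2 units with Latency=6 (Traffic = -1, 0): Jitter = 35, 36, mean 35.5.
Difference = 39.5 − 35.5 = 4.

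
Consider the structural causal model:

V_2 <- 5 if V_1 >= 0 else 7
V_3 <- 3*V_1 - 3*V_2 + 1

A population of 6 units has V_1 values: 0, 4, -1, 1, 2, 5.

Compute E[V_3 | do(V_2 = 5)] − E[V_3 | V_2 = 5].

Every unit gets V_2=5 under the intervention. V_3 values become -14, -2, -17, -11, -8, 1; E[V_3|do(V_2=5)] = -8.5.
E[V_3|V_2=5] averages over only the 5 units with V_2=5 (V_1 = 0, 4, 1, 2, 5): V_3 = -14, -2, -11, -8, 1, mean -6.8.
Difference = -8.5 − (-6.8) = -1.7.

-1.7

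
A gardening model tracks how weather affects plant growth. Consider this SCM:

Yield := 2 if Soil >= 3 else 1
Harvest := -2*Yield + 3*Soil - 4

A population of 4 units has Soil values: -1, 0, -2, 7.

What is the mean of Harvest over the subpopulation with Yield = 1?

-9

Conditioning on Yield=1 selects the 3 unit(s) with Soil ∈ {-1, 0, -2}. Their Harvest values: -9, -6, -12. Mean = -9.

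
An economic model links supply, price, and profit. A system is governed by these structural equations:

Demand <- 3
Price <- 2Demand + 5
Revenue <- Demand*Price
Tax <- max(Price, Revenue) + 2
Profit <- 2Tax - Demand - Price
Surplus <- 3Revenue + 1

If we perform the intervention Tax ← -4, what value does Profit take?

Intervening sets Tax = -4 and removes its equation (Tax <- max(Price, Revenue) + 2).
Price = 2Demand + 5  [with Demand=3]  = 11
Profit = 2Tax - Demand - Price  [with Tax=-4, Demand=3, Price=11]  = -22

-22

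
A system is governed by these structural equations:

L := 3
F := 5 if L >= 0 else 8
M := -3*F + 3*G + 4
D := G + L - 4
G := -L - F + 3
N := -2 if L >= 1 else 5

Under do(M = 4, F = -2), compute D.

1

The joint intervention fixes M = 4, F = -2, removing each variable's own equation.
G = -L - F + 3  [with L=3, F=-2]  = 2
D = G + L - 4  [with G=2, L=3]  = 1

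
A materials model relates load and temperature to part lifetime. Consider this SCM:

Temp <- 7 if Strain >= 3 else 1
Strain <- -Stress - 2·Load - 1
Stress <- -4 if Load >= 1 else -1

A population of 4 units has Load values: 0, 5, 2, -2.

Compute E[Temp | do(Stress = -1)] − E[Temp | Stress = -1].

-1.5

do(Stress=-1) breaks Stress's dependence on Load. With Stress=-1 fixed, Temp across the units is 1, 1, 1, 7, mean 2.5.
Conditioning on Stress=-1 selects the 2 unit(s) with Load ∈ {0, -2}. Their Temp values: 1, 7. Mean = 4.
Difference = 2.5 − 4 = -1.5.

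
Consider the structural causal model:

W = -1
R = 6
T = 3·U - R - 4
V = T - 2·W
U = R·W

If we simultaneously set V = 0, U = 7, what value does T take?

11

Under do(V = 0, U = 7), each intervened variable's structural equation is replaced by its fixed value.
T = 3·U - R - 4  [with U=7, R=6]  = 11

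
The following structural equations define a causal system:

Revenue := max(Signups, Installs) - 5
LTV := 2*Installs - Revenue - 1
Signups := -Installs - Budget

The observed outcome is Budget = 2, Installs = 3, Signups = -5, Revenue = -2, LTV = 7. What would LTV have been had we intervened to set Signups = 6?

do(Signups=6) replaces the equation Signups := -Installs - Budget with the constant Signups = 6.
Revenue = max(Signups, Installs) - 5  [with Signups=6, Installs=3]  = 1
LTV = 2*Installs - Revenue - 1  [with Installs=3, Revenue=1]  = 4

4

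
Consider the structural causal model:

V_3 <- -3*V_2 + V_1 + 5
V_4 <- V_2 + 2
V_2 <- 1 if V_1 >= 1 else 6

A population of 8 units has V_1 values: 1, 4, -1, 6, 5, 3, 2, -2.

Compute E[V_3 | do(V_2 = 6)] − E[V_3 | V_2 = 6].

Under do(V_2=6), V_2's equation is replaced by V_2=6 for every unit. Per-unit V_3: -12, -9, -14, -7, -8, -10, -11, -15. Mean = -10.75.
Conditioning on V_2=6 selects the 2 unit(s) with V_1 ∈ {-1, -2}. Their V_3 values: -14, -15. Mean = -14.5.
Difference = -10.75 − (-14.5) = 3.75.

3.75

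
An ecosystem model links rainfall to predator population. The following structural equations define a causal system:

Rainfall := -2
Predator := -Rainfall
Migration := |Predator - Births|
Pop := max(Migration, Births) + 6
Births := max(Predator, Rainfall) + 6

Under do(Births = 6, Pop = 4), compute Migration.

The joint intervention fixes Births = 6, Pop = 4, removing each variable's own equation.
Predator = -Rainfall  [with Rainfall=-2]  = 2
Migration = |Predator - Births|  [with Predator=2, Births=6]  = 4

4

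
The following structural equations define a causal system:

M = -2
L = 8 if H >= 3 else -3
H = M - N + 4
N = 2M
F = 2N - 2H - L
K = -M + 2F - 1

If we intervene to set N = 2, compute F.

do(N=2) replaces the equation N = 2M with the constant N = 2.
H = M - N + 4  [with M=-2, N=2]  = 0
L = 8 if H >= 3 else -3  [with H=0]  = -3
F = 2N - 2H - L  [with N=2, H=0, L=-3]  = 7

7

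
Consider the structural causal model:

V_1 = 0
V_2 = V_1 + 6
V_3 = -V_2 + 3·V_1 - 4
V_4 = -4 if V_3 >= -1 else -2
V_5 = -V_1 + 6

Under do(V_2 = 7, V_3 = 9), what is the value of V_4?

-4

Setting V_2 = 7, V_3 = 9 by intervention discards those variables' equations.
V_4 = -4 if V_3 >= -1 else -2  [with V_3=9]  = -4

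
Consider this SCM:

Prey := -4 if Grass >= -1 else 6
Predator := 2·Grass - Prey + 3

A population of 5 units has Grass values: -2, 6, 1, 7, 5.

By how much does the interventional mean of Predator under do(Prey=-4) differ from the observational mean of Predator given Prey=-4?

-2.7

Under do(Prey=-4), Prey's equation is replaced by Prey=-4 for every unit. Per-unit Predator: 3, 19, 9, 21, 17. Mean = 13.8.
E[Predator|Prey=-4] averages over only the 4 units with Prey=-4 (Grass = 6, 1, 7, 5): Predator = 19, 9, 21, 17, mean 16.5.
Difference = 13.8 − 16.5 = -2.7.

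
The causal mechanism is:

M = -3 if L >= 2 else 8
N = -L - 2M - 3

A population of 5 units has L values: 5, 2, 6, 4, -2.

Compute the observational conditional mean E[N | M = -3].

-1.25

Conditioning on M=-3 selects the 4 unit(s) with L ∈ {5, 2, 6, 4}. Their N values: -2, 1, -3, -1. Mean = -1.25.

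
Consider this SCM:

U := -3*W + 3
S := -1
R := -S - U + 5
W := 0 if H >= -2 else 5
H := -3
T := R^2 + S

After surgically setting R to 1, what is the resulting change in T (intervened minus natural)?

The intervention breaks the incoming arrows to R: R := -S - U + 5 no longer applies, and R = 1.
T = R^2 + S  [with R=1, S=-1]  = 0
Without intervention: W = 0 if H >= -2 else 5  [with H=-3]  = 5; U = -3*W + 3  [with W=5]  = -12; R = -S - U + 5  [with S=-1, U=-12]  = 18; T = R^2 + S  [with R=18, S=-1]  = 323.
Change = 0 − 323 = -323.

-323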